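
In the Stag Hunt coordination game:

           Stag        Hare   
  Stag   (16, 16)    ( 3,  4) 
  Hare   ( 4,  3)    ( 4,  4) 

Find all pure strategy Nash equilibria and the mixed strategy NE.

Pure NE: (Stag, Stag) and (Hare, Hare); Mixed NE: p = 0.0769, q = 0.0769

Work:
Check pure NE:
(Stag, Stag): (16, 16) - no unilateral deviation beneficial
(Hare, Hare): (4, 4) - no unilateral deviation beneficial
Mixed NE: P1 plays Stag with p = 0.0769, P2 plays Stag with q = 0.0769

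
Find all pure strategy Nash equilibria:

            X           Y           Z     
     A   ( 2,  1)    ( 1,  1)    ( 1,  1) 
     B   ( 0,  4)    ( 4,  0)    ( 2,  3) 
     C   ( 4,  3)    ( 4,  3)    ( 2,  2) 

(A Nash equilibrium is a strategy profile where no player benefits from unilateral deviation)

Nash equilibrium: (C, X), (C, Y)

Work:
Best responses:
  P1 vs X: payoffs [2, 0, 4] → best response C (payoff 4)
  P1 vs Y: payoffs [1, 4, 4] → best response B/C (payoff 4)
  P1 vs Z: payoffs [1, 2, 2] → best response B/C (payoff 2)
  P2 vs A: payoffs [1, 1, 1] → best response X/Y/Z (payoff 1)
  P2 vs B: payoffs [4, 0, 3] → best response X (payoff 4)
  P2 vs C: payoffs [3, 3, 2] → best response X/Y (payoff 3)
Mutual best responses: (C,X), (C,Y) → Nash equilibria.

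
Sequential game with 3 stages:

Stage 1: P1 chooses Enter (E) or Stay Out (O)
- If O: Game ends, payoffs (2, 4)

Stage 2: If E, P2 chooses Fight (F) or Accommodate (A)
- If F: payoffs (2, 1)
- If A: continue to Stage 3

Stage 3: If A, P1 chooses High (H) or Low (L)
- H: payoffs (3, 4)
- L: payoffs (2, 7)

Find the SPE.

SPE: (E, A, H); Outcome (3, 4)

Work:
Stage 3: P1 chooses H (3 vs 2)
Stage 2: P2: F->1, A->4 (anticipating H). Choose A
Stage 1: P1: O->2, E->3 (anticipating A, H). Choose E
SPE path: E -> A -> H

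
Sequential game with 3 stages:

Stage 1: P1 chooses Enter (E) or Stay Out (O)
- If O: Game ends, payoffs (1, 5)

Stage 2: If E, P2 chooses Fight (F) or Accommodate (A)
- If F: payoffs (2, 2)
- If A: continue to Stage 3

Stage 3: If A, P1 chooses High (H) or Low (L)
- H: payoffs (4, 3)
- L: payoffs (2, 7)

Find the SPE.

SPE: (E, A, H); Outcome (4, 3)

Work:
Stage 3: P1 chooses H (4 vs 2)
Stage 2: P2: F->2, A->3 (anticipating H). Choose A
Stage 1: P1: O->1, E->4 (anticipating A, H). Choose E
SPE path: E -> A -> H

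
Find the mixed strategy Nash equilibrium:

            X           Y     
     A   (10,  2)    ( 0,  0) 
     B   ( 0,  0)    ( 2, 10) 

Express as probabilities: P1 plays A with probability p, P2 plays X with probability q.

p = 0.8333, q = 0.1667

Work:
Find probabilities that make opponent indifferent:
P2 chooses q to make P1 indifferent between A and B
P1 chooses p to make P2 indifferent between X and Y
Mixed NE: P1 plays (A: 0.8333, B: 0.1667), P2 plays (X: 0.1667, Y: 0.8333)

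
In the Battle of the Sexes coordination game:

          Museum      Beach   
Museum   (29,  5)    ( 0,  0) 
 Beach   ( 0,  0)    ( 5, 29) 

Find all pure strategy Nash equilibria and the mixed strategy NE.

Pure NE: (Museum, Museum) and (Beach, Beach); Mixed NE: p = 0.8529, q = 0.1471

Work:
Check pure NE:
(Museum, Museum): (29, 5) - no unilateral deviation beneficial
(Beach, Beach): (5, 29) - no unilateral deviation beneficial
Mixed NE: P1 plays Museum with p = 0.8529, P2 plays Museum with q = 0.1471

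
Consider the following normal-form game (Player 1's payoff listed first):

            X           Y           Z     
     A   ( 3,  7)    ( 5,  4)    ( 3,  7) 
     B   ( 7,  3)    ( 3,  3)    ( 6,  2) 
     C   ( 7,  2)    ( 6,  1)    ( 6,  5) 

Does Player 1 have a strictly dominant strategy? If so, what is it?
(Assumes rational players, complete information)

No strictly dominant strategy exists for Player 1

Work:
A strategy strictly dominates another if it gives a strictly higher payoff against every opponent action. Compare each pair of P1's strategies column-by-column:
  A vs B: [3 vs 7, 5 vs 3, 3 vs 6] → A does not strictly dominate B (column X: 3 ≤ 7)
  A vs C: [3 vs 7, 5 vs 6, 3 vs 6] → A does not strictly dominate C (column X: 3 ≤ 7)
  B vs A: [7 vs 3, 3 vs 5, 6 vs 3] → B does not strictly dominate A (column Y: 3 ≤ 5)
  B vs C: [7 vs 7, 3 vs 6, 6 vs 6] → B does not strictly dominate C (column X: 7 ≤ 7)
  C vs A: [7 vs 3, 6 vs 5, 6 vs 3] → C strictly dominates A
  C vs B: [7 vs 7, 6 vs 3, 6 vs 6] → C does not strictly dominate B (column X: 7 ≤ 7)
No single strategy strictly dominates all others → no strictly dominant strategy.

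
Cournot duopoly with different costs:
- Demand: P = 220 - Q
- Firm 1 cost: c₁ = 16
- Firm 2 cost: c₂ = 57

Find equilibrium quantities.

q₁* = 81.67, q₂* = 40.67

Work:
Reaction: q₁ = (220 - 16 - q₂)/2
Reaction: q₂ = (220 - 57 - q₁)/2
Solve simultaneously:
q₁* = (220 - 2×16 + 57)/3 = 81.67
q₂* = (220 - 2×57 + 16)/3 = 40.67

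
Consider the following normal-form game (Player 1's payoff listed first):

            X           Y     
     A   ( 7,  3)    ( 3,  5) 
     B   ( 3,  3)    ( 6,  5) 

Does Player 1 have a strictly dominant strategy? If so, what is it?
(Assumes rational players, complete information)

No strictly dominant strategy exists for Player 1

Work:
A strategy strictly dominates another if it gives a strictly higher payoff against every opponent action. Compare each pair of P1's strategies column-by-column:
  A vs B: [7 vs 3, 3 vs 6] → A does not strictly dominate B (column Y: 3 ≤ 6)
  B vs A: [3 vs 7, 6 vs 3] → B does not strictly dominate A (column X: 3 ≤ 7)
No single strategy strictly dominates all others → no strictly dominant strategy.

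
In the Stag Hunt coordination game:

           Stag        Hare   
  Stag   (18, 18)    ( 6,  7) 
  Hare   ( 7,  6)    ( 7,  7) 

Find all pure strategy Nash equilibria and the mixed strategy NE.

Pure NE: (Stag, Stag) and (Hare, Hare); Mixed NE: p = 0.0833, q = 0.0833

Work:
Check pure NE:
(Stag, Stag): (18, 18) - no unilateral deviation beneficial
(Hare, Hare): (7, 7) - no unilateral deviation beneficial
Mixed NE: P1 plays Stag with p = 0.0833, P2 plays Stag with q = 0.0833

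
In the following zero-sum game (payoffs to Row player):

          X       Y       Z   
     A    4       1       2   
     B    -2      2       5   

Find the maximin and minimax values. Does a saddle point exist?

Maximin = 1, Minimax = 2, Saddle: False

Work:
Row minimums: [1, -2] → maximin = 1
Column maximums: [4, 2, 5] → minimax = 2
No saddle point (maximin ≠ minimax). Mixed strategy needed.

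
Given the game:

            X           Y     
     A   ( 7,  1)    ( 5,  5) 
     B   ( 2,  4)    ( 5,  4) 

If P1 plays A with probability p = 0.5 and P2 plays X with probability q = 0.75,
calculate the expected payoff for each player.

E[P1] = 4.625, E[P2] = 3.0

Work:
E[P1] = p·q·π₁(A,X) + p·(1-q)·π₁(A,Y) + (1-p)·q·π₁(B,X) + (1-p)·(1-q)·π₁(B,Y)
= 0.5·0.75·7 + 0.5·0.25·5 + 0.5·0.75·2 + 0.5·0.25·5
= 4.625

E[P2] = 3.0 (similar calculation)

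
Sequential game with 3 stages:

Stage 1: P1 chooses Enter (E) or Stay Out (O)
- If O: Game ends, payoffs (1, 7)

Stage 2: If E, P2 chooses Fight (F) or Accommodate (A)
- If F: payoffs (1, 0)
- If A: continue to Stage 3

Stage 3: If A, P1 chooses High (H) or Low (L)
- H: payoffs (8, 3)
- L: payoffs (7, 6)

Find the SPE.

SPE: (E, A, H); Outcome (8, 3)

Work:
Stage 3: P1 chooses H (8 vs 7)
Stage 2: P2: F->0, A->3 (anticipating H). Choose A
Stage 1: P1: O->1, E->8 (anticipating A, H). Choose E
SPE path: E -> A -> H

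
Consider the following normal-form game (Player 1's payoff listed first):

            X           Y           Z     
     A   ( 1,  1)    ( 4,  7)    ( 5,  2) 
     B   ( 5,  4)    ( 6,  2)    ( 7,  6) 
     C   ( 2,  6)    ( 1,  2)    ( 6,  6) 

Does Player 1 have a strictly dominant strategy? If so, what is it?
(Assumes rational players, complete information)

Yes, Player 1's strictly dominant strategy is B

Work:
A strategy strictly dominates another if it gives a strictly higher payoff against every opponent action. Compare each pair of P1's strategies column-by-column:
  A vs B: [1 vs 5, 4 vs 6, 5 vs 7] → A does not strictly dominate B (column X: 1 ≤ 5)
  A vs C: [1 vs 2, 4 vs 1, 5 vs 6] → A does not strictly dominate C (column X: 1 ≤ 2)
  B vs A: [5 vs 1, 6 vs 4, 7 vs 5] → B strictly dominates A
  B vs C: [5 vs 2, 6 vs 1, 7 vs 6] → B strictly dominates C
  C vs A: [2 vs 1, 1 vs 4, 6 vs 5] → C does not strictly dominate A (column Y: 1 ≤ 4)
  C vs B: [2 vs 5, 1 vs 6, 6 vs 7] → C does not strictly dominate B (column X: 2 ≤ 5)
B strictly dominates every other strategy → strictly dominant.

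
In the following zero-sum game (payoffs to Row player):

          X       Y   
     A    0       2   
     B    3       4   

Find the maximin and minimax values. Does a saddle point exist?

Maximin = 3, Minimax = 3, Saddle: True

Work:
Row minimums: [0, 3] → maximin = 3
Column maximums: [3, 4] → minimax = 3
Saddle point exists! Game value = 3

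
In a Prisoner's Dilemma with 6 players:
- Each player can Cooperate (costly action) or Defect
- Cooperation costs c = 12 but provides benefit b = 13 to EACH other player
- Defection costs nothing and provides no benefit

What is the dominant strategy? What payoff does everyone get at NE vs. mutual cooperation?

Dominant: Defect; NE payoff = 0; Coop payoff = 53

Work:
Defect dominates (saves cost c = 12, benefit to others is external)
NE: All defect → everyone gets 0
If all cooperate: each receives (5)×13 - 12 = 53
Social dilemma: 53 > 0 but NE gives 0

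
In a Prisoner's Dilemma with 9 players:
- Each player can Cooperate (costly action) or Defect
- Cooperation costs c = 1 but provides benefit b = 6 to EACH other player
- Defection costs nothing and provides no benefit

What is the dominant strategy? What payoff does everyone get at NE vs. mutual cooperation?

Dominant: Defect; NE payoff = 0; Coop payoff = 47

Work:
Defect dominates (saves cost c = 1, benefit to others is external)
NE: All defect → everyone gets 0
If all cooperate: each receives (8)×6 - 1 = 47
Social dilemma: 47 > 0 but NE gives 0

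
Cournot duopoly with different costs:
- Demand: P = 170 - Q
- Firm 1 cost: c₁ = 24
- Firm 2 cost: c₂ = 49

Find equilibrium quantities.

q₁* = 57.0, q₂* = 32.0

Work:
Reaction: q₁ = (170 - 24 - q₂)/2
Reaction: q₂ = (170 - 49 - q₁)/2
Solve simultaneously:
q₁* = (170 - 2×24 + 49)/3 = 57.0
q₂* = (170 - 2×49 + 24)/3 = 32.0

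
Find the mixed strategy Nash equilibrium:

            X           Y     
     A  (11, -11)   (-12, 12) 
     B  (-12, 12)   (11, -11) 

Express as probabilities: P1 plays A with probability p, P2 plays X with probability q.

p = 0.5, q = 0.5

Work:
Find probabilities that make opponent indifferent:
P2 chooses q to make P1 indifferent between A and B
P1 chooses p to make P2 indifferent between X and Y
Mixed NE: P1 plays (A: 0.5, B: 0.5), P2 plays (X: 0.5, Y: 0.5)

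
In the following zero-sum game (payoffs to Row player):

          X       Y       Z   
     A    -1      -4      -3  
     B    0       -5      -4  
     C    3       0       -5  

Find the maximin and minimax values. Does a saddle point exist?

Maximin = -4, Minimax = -3, Saddle: False

Work:
Row minimums: [-4, -5, -5] → maximin = -4
Column maximums: [3, 0, -3] → minimax = -3
No saddle point (maximin ≠ minimax). Mixed strategy needed.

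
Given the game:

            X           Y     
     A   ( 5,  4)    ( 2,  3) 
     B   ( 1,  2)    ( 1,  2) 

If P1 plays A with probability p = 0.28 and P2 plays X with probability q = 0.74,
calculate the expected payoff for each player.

E[P1] = 1.9016, E[P2] = 2.4872

Work:
E[P1] = p·q·π₁(A,X) + p·(1-q)·π₁(A,Y) + (1-p)·q·π₁(B,X) + (1-p)·(1-q)·π₁(B,Y)
= 0.28·0.74·5 + 0.28·0.26·2 + 0.72·0.74·1 + 0.72·0.26·1
= 1.9016

E[P2] = 2.4872 (similar calculation)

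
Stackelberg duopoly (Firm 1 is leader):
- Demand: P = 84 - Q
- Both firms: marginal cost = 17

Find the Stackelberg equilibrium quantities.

q₁* (leader) = 33.5, q₂* (follower) = 16.75

Work:
Follower's reaction: q₂ = (a - c - q₁)/2
Leader substitutes: π₁ = q₁·(a - q₁ - (a-c-q₁)/2 - c)
FOC: q₁* = (84 - 17)/2 = 33.50
Then: q₂* = (84 - 17 - 33.5)/2 = 16.75
Leader has first-mover advantage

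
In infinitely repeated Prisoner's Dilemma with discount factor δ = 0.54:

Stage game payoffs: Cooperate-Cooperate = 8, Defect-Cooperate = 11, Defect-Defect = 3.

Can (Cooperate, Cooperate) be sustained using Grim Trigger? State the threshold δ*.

δ* = 0.375; since δ = 0.54 ≥ 0.375, cooperation can be sustained

Work:
For Grim Trigger:
Cooperate forever: 8/(1-δ)
Defect then punished: 11 + 3·δ/(1-δ)
Need: 8/(1-δ) ≥ 11 + 3·δ/(1-δ)
Solving: δ ≥ (T-R)/(T-P) = (11-8)/(11-3) = 0.375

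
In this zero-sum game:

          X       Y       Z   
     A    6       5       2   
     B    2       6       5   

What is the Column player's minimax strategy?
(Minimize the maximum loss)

Column should play Z, value = 5

Work:
Column player minimizes Row's maximum payoff:
Column X: max payoff to Row = 6
Column Y: max payoff to Row = 6
Column Z: max payoff to Row = 5
Minimum is 5, achieved by column Z.
Minimax strategy: Z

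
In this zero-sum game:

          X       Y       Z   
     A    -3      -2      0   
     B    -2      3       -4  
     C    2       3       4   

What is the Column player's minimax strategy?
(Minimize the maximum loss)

Column should play X, value = 2

Work:
Column player minimizes Row's maximum payoff:
Column X: max payoff to Row = 2
Column Y: max payoff to Row = 3
Column Z: max payoff to Row = 4
Minimum is 2, achieved by column X.
Minimax strategy: X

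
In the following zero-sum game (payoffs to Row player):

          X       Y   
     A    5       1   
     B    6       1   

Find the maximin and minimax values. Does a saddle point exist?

Maximin = 1, Minimax = 1, Saddle: True

Work:
Row minimums: [1, 1] → maximin = 1
Column maximums: [6, 1] → minimax = 1
Saddle point exists! Game value = 1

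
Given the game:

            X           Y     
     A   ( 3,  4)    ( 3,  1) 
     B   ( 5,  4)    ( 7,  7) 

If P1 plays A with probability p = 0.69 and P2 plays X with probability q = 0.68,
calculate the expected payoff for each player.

E[P1] = 3.8184, E[P2] = 3.6352

Work:
E[P1] = p·q·π₁(A,X) + p·(1-q)·π₁(A,Y) + (1-p)·q·π₁(B,X) + (1-p)·(1-q)·π₁(B,Y)
= 0.69·0.68·3 + 0.69·0.32·3 + 0.31·0.68·5 + 0.31·0.32·7
= 3.8184

E[P2] = 3.6352 (similar calculation)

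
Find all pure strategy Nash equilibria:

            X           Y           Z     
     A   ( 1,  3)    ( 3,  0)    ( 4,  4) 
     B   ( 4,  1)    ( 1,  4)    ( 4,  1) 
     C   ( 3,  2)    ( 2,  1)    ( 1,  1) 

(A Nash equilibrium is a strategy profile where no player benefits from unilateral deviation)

Nash equilibrium: (A, Z)

Work:
Best responses:
  P1 vs X: payoffs [1, 4, 3] → best response B (payoff 4)
  P1 vs Y: payoffs [3, 1, 2] → best response A (payoff 3)
  P1 vs Z: payoffs [4, 4, 1] → best response A/B (payoff 4)
  P2 vs A: payoffs [3, 0, 4] → best response Z (payoff 4)
  P2 vs B: payoffs [1, 4, 1] → best response Y (payoff 4)
  P2 vs C: payoffs [2, 1, 1] → best response X (payoff 2)
Mutual best responses: (A,Z) → Nash equilibria.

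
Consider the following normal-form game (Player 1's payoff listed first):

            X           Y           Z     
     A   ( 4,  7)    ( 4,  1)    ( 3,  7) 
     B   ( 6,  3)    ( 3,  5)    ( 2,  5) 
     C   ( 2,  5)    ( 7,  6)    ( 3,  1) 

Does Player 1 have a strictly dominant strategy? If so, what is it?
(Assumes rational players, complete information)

No strictly dominant strategy exists for Player 1

Work:
A strategy strictly dominates another if it gives a strictly higher payoff against every opponent action. Compare each pair of P1's strategies column-by-column:
  A vs B: [4 vs 6, 4 vs 3, 3 vs 2] → A does not strictly dominate B (column X: 4 ≤ 6)
  A vs C: [4 vs 2, 4 vs 7, 3 vs 3] → A does not strictly dominate C (column Y: 4 ≤ 7)
  B vs A: [6 vs 4, 3 vs 4, 2 vs 3] → B does not strictly dominate A (column Y: 3 ≤ 4)
  B vs C: [6 vs 2, 3 vs 7, 2 vs 3] → B does not strictly dominate C (column Y: 3 ≤ 7)
  C vs A: [2 vs 4, 7 vs 4, 3 vs 3] → C does not strictly dominate A (column X: 2 ≤ 4)
  C vs B: [2 vs 6, 7 vs 3, 3 vs 2] → C does not strictly dominate B (column X: 2 ≤ 6)
No single strategy strictly dominates all others → no strictly dominant strategy.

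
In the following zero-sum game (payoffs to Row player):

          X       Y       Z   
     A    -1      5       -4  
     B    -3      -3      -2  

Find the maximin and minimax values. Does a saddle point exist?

Maximin = -3, Minimax = -2, Saddle: False

Work:
Row minimums: [-4, -3] → maximin = -3
Column maximums: [-1, 5, -2] → minimax = -2
No saddle point (maximin ≠ minimax). Mixed strategy needed.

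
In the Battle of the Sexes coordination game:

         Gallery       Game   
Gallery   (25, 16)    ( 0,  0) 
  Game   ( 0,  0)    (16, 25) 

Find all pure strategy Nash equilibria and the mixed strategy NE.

Pure NE: (Gallery, Gallery) and (Game, Game); Mixed NE: p = 0.6098, q = 0.3902

Work:
Check pure NE:
(Gallery, Gallery): (25, 16) - no unilateral deviation beneficial
(Game, Game): (16, 25) - no unilateral deviation beneficial
Mixed NE: P1 plays Gallery with p = 0.6098, P2 plays Gallery with q = 0.3902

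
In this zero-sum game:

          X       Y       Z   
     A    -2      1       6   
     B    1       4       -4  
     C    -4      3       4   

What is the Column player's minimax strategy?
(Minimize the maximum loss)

Column should play X, value = 1

Work:
Column player minimizes Row's maximum payoff:
Column X: max payoff to Row = 1
Column Y: max payoff to Row = 4
Column Z: max payoff to Row = 6
Minimum is 1, achieved by column X.
Minimax strategy: X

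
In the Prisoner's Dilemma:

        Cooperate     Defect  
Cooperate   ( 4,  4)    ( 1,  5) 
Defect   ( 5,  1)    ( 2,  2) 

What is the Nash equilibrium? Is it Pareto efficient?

(Defect, Defect) is NE; not Pareto efficient

Work:
Defect dominates Cooperate for both players:
If P2 cooperates: Defect (5) > Cooperate (4)
If P2 defects: Defect (2) > Cooperate (1)
NE: (Defect, Defect) with payoff (2, 2)
But (Cooperate, Cooperate) = (4, 4) Pareto dominates (2, 2)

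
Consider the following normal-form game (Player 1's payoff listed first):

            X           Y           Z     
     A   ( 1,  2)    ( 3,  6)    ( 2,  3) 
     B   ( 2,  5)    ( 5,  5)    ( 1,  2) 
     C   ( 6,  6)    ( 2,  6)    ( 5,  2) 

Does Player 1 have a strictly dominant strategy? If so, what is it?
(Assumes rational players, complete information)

No strictly dominant strategy exists for Player 1

Work:
A strategy strictly dominates another if it gives a strictly higher payoff against every opponent action. Compare each pair of P1's strategies column-by-column:
  A vs B: [1 vs 2, 3 vs 5, 2 vs 1] → A does not strictly dominate B (column X: 1 ≤ 2)
  A vs C: [1 vs 6, 3 vs 2, 2 vs 5] → A does not strictly dominate C (column X: 1 ≤ 6)
  B vs A: [2 vs 1, 5 vs 3, 1 vs 2] → B does not strictly dominate A (column Z: 1 ≤ 2)
  B vs C: [2 vs 6, 5 vs 2, 1 vs 5] → B does not strictly dominate C (column X: 2 ≤ 6)
  C vs A: [6 vs 1, 2 vs 3, 5 vs 2] → C does not strictly dominate A (column Y: 2 ≤ 3)
  C vs B: [6 vs 2, 2 vs 5, 5 vs 1] → C does not strictly dominate B (column Y: 2 ≤ 5)
No single strategy strictly dominates all others → no strictly dominant strategy.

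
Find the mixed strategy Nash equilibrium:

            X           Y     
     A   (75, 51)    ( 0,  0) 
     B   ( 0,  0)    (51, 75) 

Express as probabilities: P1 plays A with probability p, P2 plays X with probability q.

p = 0.5952, q = 0.4048

Work:
Find probabilities that make opponent indifferent:
P2 chooses q to make P1 indifferent between A and B
P1 chooses p to make P2 indifferent between X and Y
Mixed NE: P1 plays (A: 0.5952, B: 0.4048), P2 plays (X: 0.4048, Y: 0.5952)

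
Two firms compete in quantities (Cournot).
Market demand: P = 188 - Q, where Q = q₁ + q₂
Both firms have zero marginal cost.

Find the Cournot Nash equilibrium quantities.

q₁* = q₂* = 62.67; P* = 62.67

Work:
Profit: π_i = P·q_i = (a - q_i - q_j)·q_i
FOC: ∂π_i/∂q_i = a - 2q_i - q_j = 0
Reaction function: q_i = (188 - q_j)/2
Symmetry: q* = 188/3 = 62.67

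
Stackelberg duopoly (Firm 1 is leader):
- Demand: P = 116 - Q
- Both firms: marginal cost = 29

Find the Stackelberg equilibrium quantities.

q₁* (leader) = 43.5, q₂* (follower) = 21.75

Work:
Follower's reaction: q₂ = (a - c - q₁)/2
Leader substitutes: π₁ = q₁·(a - q₁ - (a-c-q₁)/2 - c)
FOC: q₁* = (116 - 29)/2 = 43.50
Then: q₂* = (116 - 29 - 43.5)/2 = 21.75
Leader has first-mover advantage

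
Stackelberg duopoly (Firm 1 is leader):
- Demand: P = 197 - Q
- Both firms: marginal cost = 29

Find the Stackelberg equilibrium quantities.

q₁* (leader) = 84.0, q₂* (follower) = 42.0

Work:
Follower's reaction: q₂ = (a - c - q₁)/2
Leader substitutes: π₁ = q₁·(a - q₁ - (a-c-q₁)/2 - c)
FOC: q₁* = (197 - 29)/2 = 84.00
Then: q₂* = (197 - 29 - 84.0)/2 = 42.00
Leader has first-mover advantage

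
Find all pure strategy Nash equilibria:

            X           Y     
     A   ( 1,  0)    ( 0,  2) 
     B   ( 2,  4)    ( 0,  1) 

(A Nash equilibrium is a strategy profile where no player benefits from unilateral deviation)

Nash equilibrium: (A, Y), (B, X)

Work:
Best responses:
  P1 vs X: payoffs [1, 2] → best response B (payoff 2)
  P1 vs Y: payoffs [0, 0] → best response A/B (payoff 0)
  P2 vs A: payoffs [0, 2] → best response Y (payoff 2)
  P2 vs B: payoffs [4, 1] → best response X (payoff 4)
Mutual best responses: (A,Y), (B,X) → Nash equilibria.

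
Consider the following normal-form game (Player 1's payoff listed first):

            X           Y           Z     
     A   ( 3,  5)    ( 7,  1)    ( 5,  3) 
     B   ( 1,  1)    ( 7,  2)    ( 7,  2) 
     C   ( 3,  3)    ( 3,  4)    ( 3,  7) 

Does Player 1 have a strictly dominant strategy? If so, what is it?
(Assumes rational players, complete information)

No strictly dominant strategy exists for Player 1

Work:
A strategy strictly dominates another if it gives a strictly higher payoff against every opponent action. Compare each pair of P1's strategies column-by-column:
  A vs B: [3 vs 1, 7 vs 7, 5 vs 7] → A does not strictly dominate B (column Y: 7 ≤ 7)
  A vs C: [3 vs 3, 7 vs 3, 5 vs 3] → A does not strictly dominate C (column X: 3 ≤ 3)
  B vs A: [1 vs 3, 7 vs 7, 7 vs 5] → B does not strictly dominate A (column X: 1 ≤ 3)
  B vs C: [1 vs 3, 7 vs 3, 7 vs 3] → B does not strictly dominate C (column X: 1 ≤ 3)
  C vs A: [3 vs 3, 3 vs 7, 3 vs 5] → C does not strictly dominate A (column X: 3 ≤ 3)
  C vs B: [3 vs 1, 3 vs 7, 3 vs 7] → C does not strictly dominate B (column Y: 3 ≤ 7)
No single strategy strictly dominates all others → no strictly dominant strategy.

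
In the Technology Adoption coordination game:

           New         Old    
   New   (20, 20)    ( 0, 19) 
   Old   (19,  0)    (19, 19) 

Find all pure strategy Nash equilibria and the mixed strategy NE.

Pure NE: (New, New) and (Old, Old); Mixed NE: p = 0.95, q = 0.95

Work:
Check pure NE:
(New, New): (20, 20) - no unilateral deviation beneficial
(Old, Old): (19, 19) - no unilateral deviation beneficial
Mixed NE: P1 plays New with p = 0.95, P2 plays New with q = 0.95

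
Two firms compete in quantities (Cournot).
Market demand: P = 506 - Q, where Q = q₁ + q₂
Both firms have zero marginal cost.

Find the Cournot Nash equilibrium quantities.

q₁* = q₂* = 168.67; P* = 168.67

Work:
Profit: π_i = P·q_i = (a - q_i - q_j)·q_i
FOC: ∂π_i/∂q_i = a - 2q_i - q_j = 0
Reaction function: q_i = (506 - q_j)/2
Symmetry: q* = 506/3 = 168.67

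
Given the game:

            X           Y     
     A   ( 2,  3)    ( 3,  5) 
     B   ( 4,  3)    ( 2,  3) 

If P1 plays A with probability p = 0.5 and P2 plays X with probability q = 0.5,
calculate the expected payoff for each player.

E[P1] = 2.75, E[P2] = 3.5

Work:
E[P1] = p·q·π₁(A,X) + p·(1-q)·π₁(A,Y) + (1-p)·q·π₁(B,X) + (1-p)·(1-q)·π₁(B,Y)
= 0.5·0.5·2 + 0.5·0.5·3 + 0.5·0.5·4 + 0.5·0.5·2
= 2.75

E[P2] = 3.5 (similar calculation)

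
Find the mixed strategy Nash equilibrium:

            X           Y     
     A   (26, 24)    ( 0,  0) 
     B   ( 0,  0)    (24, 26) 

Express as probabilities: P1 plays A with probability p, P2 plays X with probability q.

p = 0.52, q = 0.48

Work:
Find probabilities that make opponent indifferent:
P2 chooses q to make P1 indifferent between A and B
P1 chooses p to make P2 indifferent between X and Y
Mixed NE: P1 plays (A: 0.52, B: 0.48), P2 plays (X: 0.48, Y: 0.52)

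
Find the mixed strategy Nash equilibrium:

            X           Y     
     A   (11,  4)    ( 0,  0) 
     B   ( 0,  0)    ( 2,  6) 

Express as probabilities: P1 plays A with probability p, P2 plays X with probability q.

p = 0.6, q = 0.1538

Work:
Find probabilities that make opponent indifferent:
P2 chooses q to make P1 indifferent between A and B
P1 chooses p to make P2 indifferent between X and Y
Mixed NE: P1 plays (A: 0.6, B: 0.4), P2 plays (X: 0.1538, Y: 0.8462)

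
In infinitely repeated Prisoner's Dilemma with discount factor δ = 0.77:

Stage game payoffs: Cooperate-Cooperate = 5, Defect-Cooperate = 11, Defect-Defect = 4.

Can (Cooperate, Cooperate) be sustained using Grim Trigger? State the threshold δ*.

δ* = 0.8571; since δ = 0.77 < 0.8571, cooperation cannot be sustained

Work:
For Grim Trigger:
Cooperate forever: 5/(1-δ)
Defect then punished: 11 + 4·δ/(1-δ)
Need: 5/(1-δ) ≥ 11 + 4·δ/(1-δ)
Solving: δ ≥ (T-R)/(T-P) = (11-5)/(11-4) = 0.8571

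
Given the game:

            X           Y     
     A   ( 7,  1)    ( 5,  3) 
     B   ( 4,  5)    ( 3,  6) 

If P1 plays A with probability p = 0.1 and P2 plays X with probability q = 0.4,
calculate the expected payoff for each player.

E[P1] = 3.64, E[P2] = 5.26

Work:
E[P1] = p·q·π₁(A,X) + p·(1-q)·π₁(A,Y) + (1-p)·q·π₁(B,X) + (1-p)·(1-q)·π₁(B,Y)
= 0.1·0.4·7 + 0.1·0.6·5 + 0.9·0.4·4 + 0.9·0.6·3
= 3.64

E[P2] = 5.26 (similar calculation)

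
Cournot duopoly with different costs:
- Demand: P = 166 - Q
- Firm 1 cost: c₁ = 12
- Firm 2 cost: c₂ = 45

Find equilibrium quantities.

q₁* = 62.33, q₂* = 29.33

Work:
Reaction: q₁ = (166 - 12 - q₂)/2
Reaction: q₂ = (166 - 45 - q₁)/2
Solve simultaneously:
q₁* = (166 - 2×12 + 45)/3 = 62.33
q₂* = (166 - 2×45 + 12)/3 = 29.33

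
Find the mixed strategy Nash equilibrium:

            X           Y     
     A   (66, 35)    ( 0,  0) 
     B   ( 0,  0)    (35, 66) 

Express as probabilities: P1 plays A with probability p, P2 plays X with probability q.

p = 0.6535, q = 0.3465

Work:
Find probabilities that make opponent indifferent:
P2 chooses q to make P1 indifferent between A and B
P1 chooses p to make P2 indifferent between X and Y
Mixed NE: P1 plays (A: 0.6535, B: 0.3465), P2 plays (X: 0.3465, Y: 0.6535)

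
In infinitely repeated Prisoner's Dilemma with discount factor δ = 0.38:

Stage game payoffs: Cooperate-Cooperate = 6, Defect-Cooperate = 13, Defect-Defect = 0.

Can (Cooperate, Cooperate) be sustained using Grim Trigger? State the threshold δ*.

δ* = 0.5385; since δ = 0.38 < 0.5385, cooperation cannot be sustained

Work:
For Grim Trigger:
Cooperate forever: 6/(1-δ)
Defect then punished: 13 + 0·δ/(1-δ)
Need: 6/(1-δ) ≥ 13 + 0·δ/(1-δ)
Solving: δ ≥ (T-R)/(T-P) = (13-6)/(13-0) = 0.5385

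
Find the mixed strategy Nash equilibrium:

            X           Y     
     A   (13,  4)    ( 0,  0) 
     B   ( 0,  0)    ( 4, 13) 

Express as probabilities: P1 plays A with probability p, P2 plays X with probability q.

p = 0.7647, q = 0.2353

Work:
Find probabilities that make opponent indifferent:
P2 chooses q to make P1 indifferent between A and B
P1 chooses p to make P2 indifferent between X and Y
Mixed NE: P1 plays (A: 0.7647, B: 0.2353), P2 plays (X: 0.2353, Y: 0.7647)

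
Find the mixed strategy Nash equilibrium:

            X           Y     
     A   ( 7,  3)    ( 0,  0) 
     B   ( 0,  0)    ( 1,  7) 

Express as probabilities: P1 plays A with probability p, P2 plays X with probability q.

p = 0.7, q = 0.125

Work:
Find probabilities that make opponent indifferent:
P2 chooses q to make P1 indifferent between A and B
P1 chooses p to make P2 indifferent between X and Y
Mixed NE: P1 plays (A: 0.7, B: 0.3), P2 plays (X: 0.125, Y: 0.875)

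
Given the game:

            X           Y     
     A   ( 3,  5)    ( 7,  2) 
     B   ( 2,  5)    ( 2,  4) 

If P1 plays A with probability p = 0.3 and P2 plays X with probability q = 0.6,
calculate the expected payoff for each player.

E[P1] = 2.78, E[P2] = 4.36

Work:
E[P1] = p·q·π₁(A,X) + p·(1-q)·π₁(A,Y) + (1-p)·q·π₁(B,X) + (1-p)·(1-q)·π₁(B,Y)
= 0.3·0.6·3 + 0.3·0.4·7 + 0.7·0.6·2 + 0.7·0.4·2
= 2.78

E[P2] = 4.36 (similar calculation)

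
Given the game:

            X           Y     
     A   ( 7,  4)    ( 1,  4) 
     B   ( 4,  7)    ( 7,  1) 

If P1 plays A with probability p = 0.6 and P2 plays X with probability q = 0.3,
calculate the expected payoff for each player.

E[P1] = 4.12, E[P2] = 3.52

Work:
E[P1] = p·q·π₁(A,X) + p·(1-q)·π₁(A,Y) + (1-p)·q·π₁(B,X) + (1-p)·(1-q)·π₁(B,Y)
= 0.6·0.3·7 + 0.6·0.7·1 + 0.4·0.3·4 + 0.4·0.7·7
= 4.12

E[P2] = 3.52 (similar calculation)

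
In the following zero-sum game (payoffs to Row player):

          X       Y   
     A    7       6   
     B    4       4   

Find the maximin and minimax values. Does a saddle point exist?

Maximin = 6, Minimax = 6, Saddle: True

Work:
Row minimums: [6, 4] → maximin = 6
Column maximums: [7, 6] → minimax = 6
Saddle point exists! Game value = 6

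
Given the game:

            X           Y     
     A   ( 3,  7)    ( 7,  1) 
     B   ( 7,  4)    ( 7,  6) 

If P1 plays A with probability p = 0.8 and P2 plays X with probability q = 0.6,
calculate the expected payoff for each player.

E[P1] = 5.08, E[P2] = 4.64

Work:
E[P1] = p·q·π₁(A,X) + p·(1-q)·π₁(A,Y) + (1-p)·q·π₁(B,X) + (1-p)·(1-q)·π₁(B,Y)
= 0.8·0.6·3 + 0.8·0.4·7 + 0.2·0.6·7 + 0.2·0.4·7
= 5.08

E[P2] = 4.64 (similar calculation)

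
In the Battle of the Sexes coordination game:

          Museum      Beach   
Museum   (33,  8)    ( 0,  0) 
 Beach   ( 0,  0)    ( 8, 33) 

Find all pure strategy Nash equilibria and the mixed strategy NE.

Pure NE: (Museum, Museum) and (Beach, Beach); Mixed NE: p = 0.8049, q = 0.1951

Work:
Check pure NE:
(Museum, Museum): (33, 8) - no unilateral deviation beneficial
(Beach, Beach): (8, 33) - no unilateral deviation beneficial
Mixed NE: P1 plays Museum with p = 0.8049, P2 plays Museum with q = 0.1951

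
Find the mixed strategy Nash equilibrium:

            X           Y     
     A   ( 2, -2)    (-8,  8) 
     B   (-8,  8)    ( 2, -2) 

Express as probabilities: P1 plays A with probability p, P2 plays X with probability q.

p = 0.5, q = 0.5

Work:
Find probabilities that make opponent indifferent:
P2 chooses q to make P1 indifferent between A and B
P1 chooses p to make P2 indifferent between X and Y
Mixed NE: P1 plays (A: 0.5, B: 0.5), P2 plays (X: 0.5, Y: 0.5)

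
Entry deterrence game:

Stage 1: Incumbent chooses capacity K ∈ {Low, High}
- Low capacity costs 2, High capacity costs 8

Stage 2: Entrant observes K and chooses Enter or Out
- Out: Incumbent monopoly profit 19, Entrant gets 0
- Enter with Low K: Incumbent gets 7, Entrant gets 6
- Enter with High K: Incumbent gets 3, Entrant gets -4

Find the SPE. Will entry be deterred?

SPE: (High, Enter|Low, Out|High); Entry deterred. Incumbent net profit = 11

Work:
After Low K: Entrant enters (6 > 0)
After High K: Entrant stays out (-4 < 0)
Incumbent: Low → 7−2=5, High → 19−8=11
Incumbent chooses High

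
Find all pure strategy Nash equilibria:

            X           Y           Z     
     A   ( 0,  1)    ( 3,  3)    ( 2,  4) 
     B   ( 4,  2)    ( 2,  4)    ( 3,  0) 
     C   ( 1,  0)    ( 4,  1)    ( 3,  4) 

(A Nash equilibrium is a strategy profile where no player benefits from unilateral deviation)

Nash equilibrium: (C, Z)

Work:
Best responses:
  P1 vs X: payoffs [0, 4, 1] → best response B (payoff 4)
  P1 vs Y: payoffs [3, 2, 4] → best response C (payoff 4)
  P1 vs Z: payoffs [2, 3, 3] → best response B/C (payoff 3)
  P2 vs A: payoffs [1, 3, 4] → best response Z (payoff 4)
  P2 vs B: payoffs [2, 4, 0] → best response Y (payoff 4)
  P2 vs C: payoffs [0, 1, 4] → best response Z (payoff 4)
Mutual best responses: (C,Z) → Nash equilibria.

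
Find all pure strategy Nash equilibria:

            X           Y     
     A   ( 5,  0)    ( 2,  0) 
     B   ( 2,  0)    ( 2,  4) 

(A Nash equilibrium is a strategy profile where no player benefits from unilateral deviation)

Nash equilibrium: (A, X), (A, Y), (B, Y)

Work:
Best responses:
  P1 vs X: payoffs [5, 2] → best response A (payoff 5)
  P1 vs Y: payoffs [2, 2] → best response A/B (payoff 2)
  P2 vs A: payoffs [0, 0] → best response X/Y (payoff 0)
  P2 vs B: payoffs [0, 4] → best response Y (payoff 4)
Mutual best responses: (A,X), (A,Y), (B,Y) → Nash equilibria.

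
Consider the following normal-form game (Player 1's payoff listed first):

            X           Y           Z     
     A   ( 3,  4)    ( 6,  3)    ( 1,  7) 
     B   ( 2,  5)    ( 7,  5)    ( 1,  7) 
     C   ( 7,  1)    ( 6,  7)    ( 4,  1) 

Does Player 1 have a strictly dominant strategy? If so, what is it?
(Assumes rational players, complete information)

No strictly dominant strategy exists for Player 1

Work:
A strategy strictly dominates another if it gives a strictly higher payoff against every opponent action. Compare each pair of P1's strategies column-by-column:
  A vs B: [3 vs 2, 6 vs 7, 1 vs 1] → A does not strictly dominate B (column Y: 6 ≤ 7)
  A vs C: [3 vs 7, 6 vs 6, 1 vs 4] → A does not strictly dominate C (column X: 3 ≤ 7)
  B vs A: [2 vs 3, 7 vs 6, 1 vs 1] → B does not strictly dominate A (column X: 2 ≤ 3)
  B vs C: [2 vs 7, 7 vs 6, 1 vs 4] → B does not strictly dominate C (column X: 2 ≤ 7)
  C vs A: [7 vs 3, 6 vs 6, 4 vs 1] → C does not strictly dominate A (column Y: 6 ≤ 6)
  C vs B: [7 vs 2, 6 vs 7, 4 vs 1] → C does not strictly dominate B (column Y: 6 ≤ 7)
No single strategy strictly dominates all others → no strictly dominant strategy.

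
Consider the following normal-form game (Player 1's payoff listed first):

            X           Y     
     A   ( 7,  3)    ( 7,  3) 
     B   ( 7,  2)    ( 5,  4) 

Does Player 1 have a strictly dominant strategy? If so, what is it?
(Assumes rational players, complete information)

No strictly dominant strategy exists for Player 1

Work:
A strategy strictly dominates another if it gives a strictly higher payoff against every opponent action. Compare each pair of P1's strategies column-by-column:
  A vs B: [7 vs 7, 7 vs 5] → A does not strictly dominate B (column X: 7 ≤ 7)
  B vs A: [7 vs 7, 5 vs 7] → B does not strictly dominate A (column X: 7 ≤ 7)
No single strategy strictly dominates all others → no strictly dominant strategy.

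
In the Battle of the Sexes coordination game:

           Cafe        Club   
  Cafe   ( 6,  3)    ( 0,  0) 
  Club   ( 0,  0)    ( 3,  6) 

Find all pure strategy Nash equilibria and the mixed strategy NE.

Pure NE: (Cafe, Cafe) and (Club, Club); Mixed NE: p = 0.6667, q = 0.3333

Work:
Check pure NE:
(Cafe, Cafe): (6, 3) - no unilateral deviation beneficial
(Club, Club): (3, 6) - no unilateral deviation beneficial
Mixed NE: P1 plays Cafe with p = 0.6667, P2 plays Cafe with q = 0.3333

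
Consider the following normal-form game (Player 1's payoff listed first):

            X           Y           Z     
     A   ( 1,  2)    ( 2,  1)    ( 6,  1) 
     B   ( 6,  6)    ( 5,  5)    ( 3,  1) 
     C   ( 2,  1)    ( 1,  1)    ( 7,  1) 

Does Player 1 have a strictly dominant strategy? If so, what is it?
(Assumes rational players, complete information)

No strictly dominant strategy exists for Player 1

Work:
A strategy strictly dominates another if it gives a strictly higher payoff against every opponent action. Compare each pair of P1's strategies column-by-column:
  A vs B: [1 vs 6, 2 vs 5, 6 vs 3] → A does not strictly dominate B (column X: 1 ≤ 6)
  A vs C: [1 vs 2, 2 vs 1, 6 vs 7] → A does not strictly dominate C (column X: 1 ≤ 2)
  B vs A: [6 vs 1, 5 vs 2, 3 vs 6] → B does not strictly dominate A (column Z: 3 ≤ 6)
  B vs C: [6 vs 2, 5 vs 1, 3 vs 7] → B does not strictly dominate C (column Z: 3 ≤ 7)
  C vs A: [2 vs 1, 1 vs 2, 7 vs 6] → C does not strictly dominate A (column Y: 1 ≤ 2)
  C vs B: [2 vs 6, 1 vs 5, 7 vs 3] → C does not strictly dominate B (column X: 2 ≤ 6)
No single strategy strictly dominates all others → no strictly dominant strategy.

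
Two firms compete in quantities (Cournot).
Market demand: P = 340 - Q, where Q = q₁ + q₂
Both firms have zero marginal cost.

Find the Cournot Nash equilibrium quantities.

q₁* = q₂* = 113.33; P* = 113.33

Work:
Profit: π_i = P·q_i = (a - q_i - q_j)·q_i
FOC: ∂π_i/∂q_i = a - 2q_i - q_j = 0
Reaction function: q_i = (340 - q_j)/2
Symmetry: q* = 340/3 = 113.33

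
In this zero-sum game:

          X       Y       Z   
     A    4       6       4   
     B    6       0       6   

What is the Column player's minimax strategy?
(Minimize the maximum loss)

Column should play X or Y or Z (all achieve the minimum), value = 6

Work:
Column player minimizes Row's maximum payoff:
Column X: max payoff to Row = 6
Column Y: max payoff to Row = 6
Column Z: max payoff to Row = 6
Minimum is 6, achieved by columns X, Y, Z (tied).
Each of X or Y or Z is a minimax strategy.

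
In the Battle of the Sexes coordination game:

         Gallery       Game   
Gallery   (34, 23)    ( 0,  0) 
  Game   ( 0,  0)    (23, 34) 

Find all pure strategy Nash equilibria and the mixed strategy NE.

Pure NE: (Gallery, Gallery) and (Game, Game); Mixed NE: p = 0.5965, q = 0.4035

Work:
Check pure NE:
(Gallery, Gallery): (34, 23) - no unilateral deviation beneficial
(Game, Game): (23, 34) - no unilateral deviation beneficial
Mixed NE: P1 plays Gallery with p = 0.5965, P2 plays Gallery with q = 0.4035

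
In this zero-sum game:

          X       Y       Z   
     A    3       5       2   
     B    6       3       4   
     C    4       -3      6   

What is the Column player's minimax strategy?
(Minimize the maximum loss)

Column should play Y, value = 5

Work:
Column player minimizes Row's maximum payoff:
Column X: max payoff to Row = 6
Column Y: max payoff to Row = 5
Column Z: max payoff to Row = 6
Minimum is 5, achieved by column Y.
Minimax strategy: Y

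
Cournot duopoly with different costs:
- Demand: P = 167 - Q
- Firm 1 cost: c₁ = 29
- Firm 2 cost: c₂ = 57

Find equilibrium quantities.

q₁* = 55.33, q₂* = 27.33

Work:
Reaction: q₁ = (167 - 29 - q₂)/2
Reaction: q₂ = (167 - 57 - q₁)/2
Solve simultaneously:
q₁* = (167 - 2×29 + 57)/3 = 55.33
q₂* = (167 - 2×57 + 29)/3 = 27.33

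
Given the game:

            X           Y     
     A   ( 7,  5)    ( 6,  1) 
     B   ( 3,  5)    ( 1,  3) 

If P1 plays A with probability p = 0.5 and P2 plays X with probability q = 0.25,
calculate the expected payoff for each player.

E[P1] = 3.875, E[P2] = 2.75

Work:
E[P1] = p·q·π₁(A,X) + p·(1-q)·π₁(A,Y) + (1-p)·q·π₁(B,X) + (1-p)·(1-q)·π₁(B,Y)
= 0.5·0.25·7 + 0.5·0.75·6 + 0.5·0.25·3 + 0.5·0.75·1
= 3.875

E[P2] = 2.75 (similar calculation)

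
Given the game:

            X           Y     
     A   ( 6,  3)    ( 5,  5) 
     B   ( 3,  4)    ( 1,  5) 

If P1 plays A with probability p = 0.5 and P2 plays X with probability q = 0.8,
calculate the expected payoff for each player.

E[P1] = 4.2, E[P2] = 3.8

Work:
E[P1] = p·q·π₁(A,X) + p·(1-q)·π₁(A,Y) + (1-p)·q·π₁(B,X) + (1-p)·(1-q)·π₁(B,Y)
= 0.5·0.8·6 + 0.5·0.2·5 + 0.5·0.8·3 + 0.5·0.2·1
= 4.2

E[P2] = 3.8 (similar calculation)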